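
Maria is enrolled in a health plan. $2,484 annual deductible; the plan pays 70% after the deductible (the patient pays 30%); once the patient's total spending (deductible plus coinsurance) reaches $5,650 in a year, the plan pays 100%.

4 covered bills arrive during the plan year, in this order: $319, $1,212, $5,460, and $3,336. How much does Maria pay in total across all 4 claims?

$4,836.90

Claim 1 — $319: entire amount goes to the deductible. Cost to patient: $319. OOP to date $319.
Claim 2 — $1,212: entire amount goes to the deductible. Patient pays $1,212; OOP now $1,531.
Claim 3 — $5,460: $953 to deductible, leaving $4,507; patient's 30% is $1,352.10. Patient owes $2,305.10 (running OOP $3,836.10).
Claim 4 — $3,336: deductible met; 30% of $3,336 = $1,000.80. Patient owes $1,000.80 (running OOP $4,836.90).
Summing the patient's payments: $319 + $1,212 + $2,305.10 + $1,000.80 = $4,836.90.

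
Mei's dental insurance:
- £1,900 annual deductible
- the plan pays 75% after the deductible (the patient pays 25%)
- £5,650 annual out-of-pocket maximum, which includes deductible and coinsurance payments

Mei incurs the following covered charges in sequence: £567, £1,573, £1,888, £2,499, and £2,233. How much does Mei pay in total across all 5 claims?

Bill 1, £567: all of it applies to the deductible. Cost to patient: £567. OOP to date £567.
Bill 2, £1,573: deductible takes £1,333, £240 remains; 25% of £240 = £60. Cost to patient: £1,393. OOP to date £1,960.
Bill 3, £1,888: 25% coinsurance on £1,888 = £472. Cost to patient: £472. OOP to date £2,432.
Bill 4, £2,499: deductible already satisfied, so patient's share is 25% × £2,499 = £624.75. Cost to patient: £624.75. OOP to date £3,056.75.
Bill 5, £2,233: deductible met; 25% of £2,233 = £558.25. Patient owes £558.25 (running OOP £3,615).
Summing the patient's payments: £567 + £1,393 + £472 + £624.75 + £558.25 = £3,615.

£3,615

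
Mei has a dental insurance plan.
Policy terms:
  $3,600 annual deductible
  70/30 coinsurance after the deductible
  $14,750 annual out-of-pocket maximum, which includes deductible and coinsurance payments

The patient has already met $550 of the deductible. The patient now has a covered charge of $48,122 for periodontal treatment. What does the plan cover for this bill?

$33,922

Deductible still to meet: $3,600 − $550 = $3,050.
That leaves $48,122 − $3,050 = $45,072 for coinsurance.
30% of $45,072 = $13,521.60 falls to the patient.
Patient responsibility before any cap: $3,050 + $13,521.60 = $16,571.60.
Adding $16,571.60 to the $550 already spent would give $17,121.60, which exceeds the $14,750 cap; the patient pays just $14,750 − $550 = $14,200.
The plan picks up $48,122 − $14,200 = $33,922.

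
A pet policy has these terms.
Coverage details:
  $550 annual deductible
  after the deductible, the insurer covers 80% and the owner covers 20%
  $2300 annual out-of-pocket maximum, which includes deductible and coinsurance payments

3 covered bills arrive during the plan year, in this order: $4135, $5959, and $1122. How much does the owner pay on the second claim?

#1 ($4135): $550 finishes the deductible; $3585 goes to coinsurance; owner's 20% is $717. Owner pays $1267; OOP now $1267.
#2 ($5959): deductible met; 20% of $5959 = $1191.80. That would push OOP to $2458.80, over the $2300 cap, so owner pays $2300 − $1267 = $1033.

$1033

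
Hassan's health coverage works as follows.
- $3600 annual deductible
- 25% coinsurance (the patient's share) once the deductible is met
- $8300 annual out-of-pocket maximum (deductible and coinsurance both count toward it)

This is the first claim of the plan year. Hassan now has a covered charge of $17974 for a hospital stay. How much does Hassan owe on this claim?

$7193.50

Nothing has been paid toward the $3600 deductible, so the first $3600 of this charge is applied there.
That leaves $17974 − $3600 = $14374 for coinsurance.
25% of $14374 = $3593.50 falls to the patient.
That puts the patient's cost at $3600 + $3593.50 = $7193.50 before any cap.
Year-to-date out-of-pocket becomes $0 + $7193.50 = $7193.50, still under the $8300 maximum, so no cap applies.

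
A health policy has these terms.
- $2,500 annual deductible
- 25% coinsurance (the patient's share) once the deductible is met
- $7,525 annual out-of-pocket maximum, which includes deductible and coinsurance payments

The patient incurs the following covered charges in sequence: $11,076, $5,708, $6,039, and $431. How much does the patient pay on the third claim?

$1,454

Claim 1 — $11,076: $2,500 to deductible, leaving $8,576; coinsurance $8,576 × 25% = $2,144. Cost to patient: $4,644. OOP to date $4,644.
Claim 2 — $5,708: deductible already satisfied, so patient's share is 25% × $5,708 = $1,427. Patient owes $1,427 (running OOP $6,071).
Claim 3 — $6,039: deductible already satisfied, so patient's share is 25% × $6,039 = $1,509.75. Adding that to $6,071 gives $7,580.75, past the $7,525 cap; patient pays only $7,525 − $6,071 = $1,454.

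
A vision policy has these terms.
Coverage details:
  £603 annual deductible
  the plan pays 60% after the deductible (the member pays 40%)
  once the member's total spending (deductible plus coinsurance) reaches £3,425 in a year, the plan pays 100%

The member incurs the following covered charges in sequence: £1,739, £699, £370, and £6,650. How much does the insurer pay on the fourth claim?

Claim 1 — £1,739: £603 finishes the deductible; £1,136 goes to coinsurance; member's 40% is £454.40. Cost to member: £1,057.40. OOP to date £1,057.40. Insurer: £1,739 − £1,057.40 = £681.60.
Claim 2 — £699: 40% coinsurance on £699 = £279.60. Member pays £279.60; OOP now £1,337. Insurer: £699 − £279.60 = £419.40.
Claim 3 — £370: 40% coinsurance on £370 = £148. Member pays £148; OOP now £1,485. Insurer: £370 − £148 = £222.
Claim 4 — £6,650: deductible met; 40% of £6,650 = £2,660. Adding that to £1,485 gives £4,145, past the £3,425 cap; member pays only £3,425 − £1,485 = £1,940. Insurer: £6,650 − £1,940 = £4,710.

£4,710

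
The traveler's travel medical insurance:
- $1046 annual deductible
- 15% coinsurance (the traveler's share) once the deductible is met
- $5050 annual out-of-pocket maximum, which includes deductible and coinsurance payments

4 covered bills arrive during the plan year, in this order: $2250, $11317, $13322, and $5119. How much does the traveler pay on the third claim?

Claim 1 ($2250): deductible takes $1046, $1204 remains; 15% of $1204 = $180.60. Traveler owes $1226.60 (running OOP $1226.60).
Claim 2 ($11317): 15% coinsurance on $11317 = $1697.55. Traveler owes $1697.55 (running OOP $2924.15).
Claim 3 ($13322): deductible met; 15% of $13322 = $1998.30. Traveler owes $1998.30 (running OOP $4922.45).

$1998.30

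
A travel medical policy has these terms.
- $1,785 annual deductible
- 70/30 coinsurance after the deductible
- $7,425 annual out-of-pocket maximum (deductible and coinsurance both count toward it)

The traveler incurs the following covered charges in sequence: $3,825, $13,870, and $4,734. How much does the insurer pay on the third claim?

Claim 1 — $3,825: deductible takes $1,785, $2,040 remains; traveler's 30% is $612. Traveler owes $2,397 (running OOP $2,397). Insurer: $3,825 − $2,397 = $1,428.
Claim 2 — $13,870: deductible already satisfied, so traveler's share is 30% × $13,870 = $4,161. Traveler pays $4,161; OOP now $6,558. Plan pays $13,870 − $4,161 = $9,709.
Claim 3 — $4,734: 30% coinsurance on $4,734 = $1,420.20. That would push OOP to $7,978.20, over the $7,425 cap, so traveler pays $7,425 − $6,558 = $867. Plan pays $4,734 − $867 = $3,867.

$3,867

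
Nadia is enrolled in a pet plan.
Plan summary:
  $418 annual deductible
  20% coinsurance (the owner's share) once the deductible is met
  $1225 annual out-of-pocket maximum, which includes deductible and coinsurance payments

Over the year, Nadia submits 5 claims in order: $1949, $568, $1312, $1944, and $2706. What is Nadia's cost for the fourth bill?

$124.80

Claim 1 ($1949): deductible takes $418, $1531 remains; coinsurance $1531 × 20% = $306.20. Cost to owner: $724.20. OOP to date $724.20.
Claim 2 ($568): deductible already satisfied, so owner's share is 20% × $568 = $113.60. Owner pays $113.60; OOP now $837.80.
Claim 3 ($1312): deductible met; 20% of $1312 = $262.40. Cost to owner: $262.40. OOP to date $1100.20.
Claim 4 ($1944): deductible met; 20% of $1944 = $388.80. OOP would hit $1489 > $1225, so the cap limits the owner to $1225 − $1100.20 = $124.80.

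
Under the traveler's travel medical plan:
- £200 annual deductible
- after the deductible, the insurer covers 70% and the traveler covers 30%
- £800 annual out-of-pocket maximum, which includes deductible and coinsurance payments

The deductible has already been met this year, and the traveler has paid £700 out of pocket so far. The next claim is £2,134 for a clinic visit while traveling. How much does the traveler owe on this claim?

£100

With the deductible met, the entire £2,134 is subject to coinsurance.
Traveler's 30% share of £2,134 is £640.20.
Adding £640.20 to the £700 already spent would give £1,340.20, which exceeds the £800 cap; the traveler pays just £800 − £700 = £100.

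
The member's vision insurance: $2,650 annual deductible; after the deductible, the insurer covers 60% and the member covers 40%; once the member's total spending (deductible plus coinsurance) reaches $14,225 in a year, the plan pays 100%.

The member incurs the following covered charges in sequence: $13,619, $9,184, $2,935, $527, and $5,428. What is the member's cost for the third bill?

$1,174

Claim 1 ($13,619): $2,650 to deductible, leaving $10,969; coinsurance $10,969 × 40% = $4,387.60. Cost to member: $7,037.60. OOP to date $7,037.60.
Claim 2 ($9,184): deductible met; 40% of $9,184 = $3,673.60. Member pays $3,673.60; OOP now $10,711.20.
Claim 3 ($2,935): 40% coinsurance on $2,935 = $1,174. Cost to member: $1,174. OOP to date $11,885.20.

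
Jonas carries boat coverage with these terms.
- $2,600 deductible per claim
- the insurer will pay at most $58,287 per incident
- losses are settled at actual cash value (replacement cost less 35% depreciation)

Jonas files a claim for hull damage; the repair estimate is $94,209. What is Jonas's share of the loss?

Depreciate 35%: the covered value is $94,209 × 0.65 = $61,235.85.
Subtract the deductible: $61,235.85 − $2,600 = $58,635.85.
The $58,287 per-incident cap binds; insurer pays $58,287.
Out of pocket: $94,209 − $58,287 = $35,922.

$35,922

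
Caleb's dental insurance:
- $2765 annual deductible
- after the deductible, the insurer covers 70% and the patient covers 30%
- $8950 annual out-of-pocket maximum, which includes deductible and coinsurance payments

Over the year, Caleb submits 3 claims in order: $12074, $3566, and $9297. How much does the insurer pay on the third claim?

#1 ($12074): $2765 to deductible, leaving $9309; patient's 30% is $2792.70. Cost to patient: $5557.70. OOP to date $5557.70. Insurer: $12074 − $5557.70 = $6516.30.
#2 ($3566): 30% coinsurance on $3566 = $1069.80. Patient owes $1069.80 (running OOP $6627.50). Plan pays $3566 − $1069.80 = $2496.20.
#3 ($9297): deductible already satisfied, so patient's share is 30% × $9297 = $2789.10. Adding that to $6627.50 gives $9416.60, past the $8950 cap; patient pays only $8950 − $6627.50 = $2322.50. Insurer: $9297 − $2322.50 = $6974.50.

$6974.50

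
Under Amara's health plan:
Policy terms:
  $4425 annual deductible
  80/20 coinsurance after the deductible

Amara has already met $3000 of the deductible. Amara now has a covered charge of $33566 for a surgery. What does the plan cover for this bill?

$25712.80

Remaining deductible: $4425 − $3000 = $1425.
That leaves $33566 − $1425 = $32141 for coinsurance.
20% of $32141 = $6428.20 falls to the patient.
So the patient owes $1425 + $6428.20 = $7853.20.
The plan picks up $33566 − $7853.20 = $25712.80.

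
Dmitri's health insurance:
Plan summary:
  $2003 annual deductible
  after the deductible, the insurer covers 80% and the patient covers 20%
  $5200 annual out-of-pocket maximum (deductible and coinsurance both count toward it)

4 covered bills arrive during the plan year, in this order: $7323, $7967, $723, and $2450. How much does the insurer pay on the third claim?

$578.40

Claim 1 ($7323): $2003 to deductible, leaving $5320; patient's 20% is $1064. Patient pays $3067; OOP now $3067. Plan pays $7323 − $3067 = $4256.
Claim 2 ($7967): deductible already satisfied, so patient's share is 20% × $7967 = $1593.40. Patient owes $1593.40 (running OOP $4660.40). Plan pays $7967 − $1593.40 = $6373.60.
Claim 3 ($723): 20% coinsurance on $723 = $144.60. Patient owes $144.60 (running OOP $4805). Plan pays $723 − $144.60 = $578.40.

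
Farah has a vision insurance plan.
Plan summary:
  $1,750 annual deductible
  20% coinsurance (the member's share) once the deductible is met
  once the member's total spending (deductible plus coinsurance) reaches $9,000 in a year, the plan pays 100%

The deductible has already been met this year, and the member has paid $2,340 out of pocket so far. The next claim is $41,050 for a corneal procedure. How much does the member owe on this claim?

$6,660

With the deductible met, the entire $41,050 is subject to coinsurance.
Coinsurance: $41,050 × 20% = $8,210.
Year-to-date out-of-pocket would reach $2,340 + $8,210 = $10,550, above the $9,000 maximum, so the member pays only $9,000 − $2,340 = $6,660.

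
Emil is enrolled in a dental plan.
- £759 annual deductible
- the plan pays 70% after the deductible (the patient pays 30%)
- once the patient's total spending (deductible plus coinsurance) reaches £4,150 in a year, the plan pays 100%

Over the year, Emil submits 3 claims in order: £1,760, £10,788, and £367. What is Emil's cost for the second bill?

£3,090.70

#1 (£1,760): £759 to deductible, leaving £1,001; patient's 30% is £300.30. Patient owes £1,059.30 (running OOP £1,059.30).
#2 (£10,788): deductible met; 30% of £10,788 = £3,236.40. OOP would hit £4,295.70 > £4,150, so the cap limits the patient to £4,150 − £1,059.30 = £3,090.70.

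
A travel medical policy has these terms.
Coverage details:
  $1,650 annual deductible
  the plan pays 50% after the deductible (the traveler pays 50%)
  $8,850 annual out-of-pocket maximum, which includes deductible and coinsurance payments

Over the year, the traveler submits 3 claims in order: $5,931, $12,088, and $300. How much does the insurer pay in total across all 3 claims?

$9,469

Bill 1, $5,931: deductible takes $1,650, $4,281 remains; coinsurance $4,281 × 50% = $2,140.50. Cost to traveler: $3,790.50. OOP to date $3,790.50. Plan pays $5,931 − $3,790.50 = $2,140.50.
Bill 2, $12,088: deductible already satisfied, so traveler's share is 50% × $12,088 = $6,044. Adding that to $3,790.50 gives $9,834.50, past the $8,850 cap; traveler pays only $8,850 − $3,790.50 = $5,059.50. Plan pays $12,088 − $5,059.50 = $7,028.50.
Bill 3, $300: deductible already satisfied, so traveler's share is 50% × $300 = $150. OOP would hit $9,000 > $8,850, so the cap limits the traveler to $8,850 − $8,850 = $0. Plan pays $300 − $0 = $300.
Insurer total = bills − traveler's total = $18,319 − $8,850 = $9,469.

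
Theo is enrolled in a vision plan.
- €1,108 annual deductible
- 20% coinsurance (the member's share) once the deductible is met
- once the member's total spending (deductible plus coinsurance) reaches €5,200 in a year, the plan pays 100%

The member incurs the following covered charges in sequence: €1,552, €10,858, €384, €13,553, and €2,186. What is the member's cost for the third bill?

#1 (€1,552): €1,108 to deductible, leaving €444; member's 20% is €88.80. Member pays €1,196.80; OOP now €1,196.80.
#2 (€10,858): deductible met; 20% of €10,858 = €2,171.60. Member pays €2,171.60; OOP now €3,368.40.
#3 (€384): 20% coinsurance on €384 = €76.80. Cost to member: €76.80. OOP to date €3,445.20.

€76.80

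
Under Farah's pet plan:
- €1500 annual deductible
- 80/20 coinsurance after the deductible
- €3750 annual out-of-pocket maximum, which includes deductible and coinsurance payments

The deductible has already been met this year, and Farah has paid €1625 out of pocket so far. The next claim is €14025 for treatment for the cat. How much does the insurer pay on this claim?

€11900

With the deductible met, the entire €14025 is subject to coinsurance.
20% of €14025 = €2805 falls to the owner.
Adding €2805 to the €1625 already spent would give €4430, which exceeds the €3750 cap; the owner pays just €3750 − €1625 = €2125.
The insurer covers the remainder: €14025 − €2125 = €11900.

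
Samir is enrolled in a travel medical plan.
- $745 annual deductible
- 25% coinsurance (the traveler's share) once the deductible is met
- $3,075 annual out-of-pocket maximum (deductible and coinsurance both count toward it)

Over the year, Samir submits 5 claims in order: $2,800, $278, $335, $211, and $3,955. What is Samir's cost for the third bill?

$83.75

Claim 1 — $2,800: $745 to deductible, leaving $2,055; traveler's 25% is $513.75. Cost to traveler: $1,258.75. OOP to date $1,258.75.
Claim 2 — $278: 25% coinsurance on $278 = $69.50. Traveler pays $69.50; OOP now $1,328.25.
Claim 3 — $335: deductible met; 25% of $335 = $83.75. Traveler owes $83.75 (running OOP $1,412).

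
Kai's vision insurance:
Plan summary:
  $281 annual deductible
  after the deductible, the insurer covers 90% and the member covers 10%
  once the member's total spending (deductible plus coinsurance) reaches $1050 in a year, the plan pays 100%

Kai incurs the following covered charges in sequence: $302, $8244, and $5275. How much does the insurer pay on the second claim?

$7477.10

Bill 1, $302: $281 finishes the deductible; $21 goes to coinsurance; coinsurance $21 × 10% = $2.10. Member owes $283.10 (running OOP $283.10). Plan pays $302 − $283.10 = $18.90.
Bill 2, $8244: 10% coinsurance on $8244 = $824.40. OOP would hit $1107.50 > $1050, so the cap limits the member to $1050 − $283.10 = $766.90. Plan pays $8244 − $766.90 = $7477.10.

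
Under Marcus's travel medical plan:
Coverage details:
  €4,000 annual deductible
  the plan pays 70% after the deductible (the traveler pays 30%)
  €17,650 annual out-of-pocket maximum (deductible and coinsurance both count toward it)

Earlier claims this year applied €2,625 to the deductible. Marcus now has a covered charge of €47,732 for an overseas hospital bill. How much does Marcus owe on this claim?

Remaining deductible: €4,000 − €2,625 = €1,375.
That leaves €47,732 − €1,375 = €46,357 for coinsurance.
Traveler's 30% share of €46,357 is €13,907.10.
So the traveler owes €1,375 + €13,907.10 = €15,282.10 before any cap.
Adding €15,282.10 to the €2,625 already spent would give €17,907.10, which exceeds the €17,650 cap; the traveler pays just €17,650 − €2,625 = €15,025.

€15,025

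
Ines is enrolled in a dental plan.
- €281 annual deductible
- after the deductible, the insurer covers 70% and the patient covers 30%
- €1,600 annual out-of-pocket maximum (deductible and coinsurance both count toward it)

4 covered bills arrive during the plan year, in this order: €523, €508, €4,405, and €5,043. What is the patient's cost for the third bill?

€1,094

Claim 1 (€523): €281 to deductible, leaving €242; coinsurance €242 × 30% = €72.60. Patient pays €353.60; OOP now €353.60.
Claim 2 (€508): deductible met; 30% of €508 = €152.40. Patient pays €152.40; OOP now €506.
Claim 3 (€4,405): 30% coinsurance on €4,405 = €1,321.50. Adding that to €506 gives €1,827.50, past the €1,600 cap; patient pays only €1,600 − €506 = €1,094.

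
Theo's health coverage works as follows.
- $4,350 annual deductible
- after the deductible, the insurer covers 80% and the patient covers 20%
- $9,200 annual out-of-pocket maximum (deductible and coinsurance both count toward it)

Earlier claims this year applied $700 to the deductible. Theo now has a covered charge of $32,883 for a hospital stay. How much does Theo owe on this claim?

$8,500

$700 of the $4,350 deductible is already met, leaving $3,650.
After the $3,650 deductible portion, $32,883 − $3,650 = $29,233 is subject to coinsurance.
Coinsurance: $29,233 × 20% = $5,846.60.
So the patient owes $3,650 + $5,846.60 = $9,496.60 before any cap.
That would bring total out-of-pocket to $10,196.60, past the $9,200 cap. The patient is capped at $9,200 − $700 = $8,500 on this claim.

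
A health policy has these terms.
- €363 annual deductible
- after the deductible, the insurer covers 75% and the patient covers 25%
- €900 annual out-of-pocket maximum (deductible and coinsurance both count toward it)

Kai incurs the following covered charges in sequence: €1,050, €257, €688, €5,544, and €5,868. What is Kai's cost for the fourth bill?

€129

Claim 1 (€1,050): €363 to deductible, leaving €687; 25% of €687 = €171.75. Patient owes €534.75 (running OOP €534.75).
Claim 2 (€257): deductible met; 25% of €257 = €64.25. Patient owes €64.25 (running OOP €599).
Claim 3 (€688): 25% coinsurance on €688 = €172. Cost to patient: €172. OOP to date €771.
Claim 4 (€5,544): deductible met; 25% of €5,544 = €1,386. OOP would hit €2,157 > €900, so the cap limits the patient to €900 − €771 = €129.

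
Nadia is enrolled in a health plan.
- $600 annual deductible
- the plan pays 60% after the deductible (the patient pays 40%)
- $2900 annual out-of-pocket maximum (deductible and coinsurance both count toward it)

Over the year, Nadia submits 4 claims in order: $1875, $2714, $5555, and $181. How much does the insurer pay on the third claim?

$4850.60

Bill 1, $1875: $600 to deductible, leaving $1275; coinsurance $1275 × 40% = $510. Patient owes $1110 (running OOP $1110). Insurer: $1875 − $1110 = $765.
Bill 2, $2714: deductible met; 40% of $2714 = $1085.60. Patient owes $1085.60 (running OOP $2195.60). Insurer: $2714 − $1085.60 = $1628.40.
Bill 3, $5555: 40% coinsurance on $5555 = $2222. Adding that to $2195.60 gives $4417.60, past the $2900 cap; patient pays only $2900 − $2195.60 = $704.40. Plan pays $5555 − $704.40 = $4850.60.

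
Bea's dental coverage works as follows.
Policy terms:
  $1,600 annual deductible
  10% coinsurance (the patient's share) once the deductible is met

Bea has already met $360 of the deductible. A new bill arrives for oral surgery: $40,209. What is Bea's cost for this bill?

Remaining deductible: $1,600 − $360 = $1,240.
That leaves $40,209 − $1,240 = $38,969 for coinsurance.
10% of $38,969 = $3,896.90 falls to the patient.
Patient responsibility: $1,240 + $3,896.90 = $5,136.90.

$5,136.90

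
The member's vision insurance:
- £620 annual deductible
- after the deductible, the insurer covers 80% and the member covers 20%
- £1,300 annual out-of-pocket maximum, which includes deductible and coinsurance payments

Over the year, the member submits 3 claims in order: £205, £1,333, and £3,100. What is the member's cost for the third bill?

£496.40

#1 (£205): all of it applies to the deductible. Member owes £205 (running OOP £205).
#2 (£1,333): £415 finishes the deductible; £918 goes to coinsurance; coinsurance £918 × 20% = £183.60. Cost to member: £598.60. OOP to date £803.60.
#3 (£3,100): 20% coinsurance on £3,100 = £620. OOP would hit £1,423.60 > £1,300, so the cap limits the member to £1,300 − £803.60 = £496.40.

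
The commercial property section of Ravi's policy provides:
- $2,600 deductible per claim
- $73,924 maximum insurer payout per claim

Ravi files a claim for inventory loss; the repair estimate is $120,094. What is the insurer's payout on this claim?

$73,924

Subtract the deductible: $120,094 − $2,600 = $117,494.
Since $117,494 > $73,924, the payout is capped at $73,924.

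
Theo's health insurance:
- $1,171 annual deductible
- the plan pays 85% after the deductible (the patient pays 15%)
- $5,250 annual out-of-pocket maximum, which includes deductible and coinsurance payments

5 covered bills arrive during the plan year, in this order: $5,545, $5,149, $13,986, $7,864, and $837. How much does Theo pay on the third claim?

Claim 1 — $5,545: $1,171 to deductible, leaving $4,374; patient's 15% is $656.10. Patient pays $1,827.10; OOP now $1,827.10.
Claim 2 — $5,149: deductible already satisfied, so patient's share is 15% × $5,149 = $772.35. Patient owes $772.35 (running OOP $2,599.45).
Claim 3 — $13,986: 15% coinsurance on $13,986 = $2,097.90. Patient pays $2,097.90; OOP now $4,697.35.

$2,097.90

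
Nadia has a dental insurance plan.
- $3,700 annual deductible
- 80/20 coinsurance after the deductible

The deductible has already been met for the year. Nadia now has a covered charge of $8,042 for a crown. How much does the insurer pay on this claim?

The deductible is already satisfied, so the full bill goes to coinsurance.
20% of $8,042 = $1,608.40 falls to the patient.
The insurer covers the remainder: $8,042 − $1,608.40 = $6,433.60.

$6,433.60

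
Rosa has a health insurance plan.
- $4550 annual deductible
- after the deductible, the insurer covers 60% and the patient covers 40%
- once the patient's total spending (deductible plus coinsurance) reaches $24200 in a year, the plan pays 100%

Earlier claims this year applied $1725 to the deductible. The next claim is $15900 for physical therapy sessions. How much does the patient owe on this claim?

$8055

$1725 of the $4550 deductible is already met, leaving $2825.
The remaining $13075 (= $15900 − $2825) moves to coinsurance.
Coinsurance: $13075 × 40% = $5230.
So the patient owes $2825 + $5230 = $8055 before any cap.
Cumulative spending $1725 + $8055 = $9780 stays under the $24200 maximum.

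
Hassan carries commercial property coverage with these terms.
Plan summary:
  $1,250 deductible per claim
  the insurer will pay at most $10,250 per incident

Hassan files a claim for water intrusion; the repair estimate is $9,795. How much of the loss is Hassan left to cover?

$1,250

Less the $1,250 deductible: $9,795 − $1,250 = $8,545.
That's under the $10,250 cap, so the insurer reimburses the full $8,545.
Business's share is the uncovered remainder: $9,795 − $8,545 = $1,250.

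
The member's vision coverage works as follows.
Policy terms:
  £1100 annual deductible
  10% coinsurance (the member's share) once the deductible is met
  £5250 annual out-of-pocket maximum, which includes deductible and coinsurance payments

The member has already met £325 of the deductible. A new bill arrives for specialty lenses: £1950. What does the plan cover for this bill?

Deductible still to meet: £1100 − £325 = £775.
After the £775 deductible portion, £1950 − £775 = £1175 is subject to coinsurance.
Coinsurance: £1175 × 10% = £117.50.
Member responsibility before any cap: £775 + £117.50 = £892.50.
Year-to-date out-of-pocket becomes £325 + £892.50 = £1217.50, still under the £5250 maximum, so no cap applies.
The insurer covers the remainder: £1950 − £892.50 = £1057.50.

£1057.50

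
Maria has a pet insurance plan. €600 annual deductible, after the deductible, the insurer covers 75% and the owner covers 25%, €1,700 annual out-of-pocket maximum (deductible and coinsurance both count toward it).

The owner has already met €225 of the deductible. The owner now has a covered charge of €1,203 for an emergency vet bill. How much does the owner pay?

Deductible still to meet: €600 − €225 = €375.
The remaining €828 (= €1,203 − €375) moves to coinsurance.
25% of €828 = €207 falls to the owner.
That puts the owner's cost at €375 + €207 = €582 before any cap.
Total out-of-pocket so far would be €225 + €582 = €807, below the €1,700 cap — no reduction.

€582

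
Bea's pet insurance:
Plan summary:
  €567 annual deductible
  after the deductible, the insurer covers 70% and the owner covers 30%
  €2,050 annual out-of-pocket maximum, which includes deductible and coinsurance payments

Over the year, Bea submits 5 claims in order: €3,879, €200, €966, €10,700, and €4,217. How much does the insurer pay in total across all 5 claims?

€17,912

Claim 1 (€3,879): €567 finishes the deductible; €3,312 goes to coinsurance; owner's 30% is €993.60. Owner owes €1,560.60 (running OOP €1,560.60). Plan pays €3,879 − €1,560.60 = €2,318.40.
Claim 2 (€200): deductible met; 30% of €200 = €60. Cost to owner: €60. OOP to date €1,620.60. Plan pays €200 − €60 = €140.
Claim 3 (€966): deductible already satisfied, so owner's share is 30% × €966 = €289.80. Owner pays €289.80; OOP now €1,910.40. Insurer: €966 − €289.80 = €676.20.
Claim 4 (€10,700): deductible already satisfied, so owner's share is 30% × €10,700 = €3,210. Adding that to €1,910.40 gives €5,120.40, past the €2,050 cap; owner pays only €2,050 − €1,910.40 = €139.60. Insurer: €10,700 − €139.60 = €10,560.40.
Claim 5 (€4,217): deductible already satisfied, so owner's share is 30% × €4,217 = €1,265.10. That would push OOP to €3,315.10, over the €2,050 cap, so owner pays €2,050 − €2,050 = €0. Insurer: €4,217 − €0 = €4,217.
Insurer total = bills − owner's total = €19,962 − €2,050 = €17,912.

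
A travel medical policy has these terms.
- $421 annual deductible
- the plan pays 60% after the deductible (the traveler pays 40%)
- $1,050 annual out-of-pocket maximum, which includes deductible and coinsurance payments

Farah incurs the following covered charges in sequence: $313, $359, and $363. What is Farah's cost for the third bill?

$145.20

Claim 1 — $313: all of it applies to the deductible. Cost to traveler: $313. OOP to date $313.
Claim 2 — $359: $108 to deductible, leaving $251; traveler's 40% is $100.40. Cost to traveler: $208.40. OOP to date $521.40.
Claim 3 — $363: deductible met; 40% of $363 = $145.20. Traveler owes $145.20 (running OOP $666.60).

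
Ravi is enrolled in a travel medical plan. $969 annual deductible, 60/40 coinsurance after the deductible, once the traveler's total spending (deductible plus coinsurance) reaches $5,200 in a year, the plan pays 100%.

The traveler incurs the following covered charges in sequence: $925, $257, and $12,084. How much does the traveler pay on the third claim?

Claim 1 ($925): entire amount goes to the deductible. Cost to traveler: $925. OOP to date $925.
Claim 2 ($257): $44 finishes the deductible; $213 goes to coinsurance; 40% of $213 = $85.20. Traveler pays $129.20; OOP now $1,054.20.
Claim 3 ($12,084): deductible met; 40% of $12,084 = $4,833.60. Adding that to $1,054.20 gives $5,887.80, past the $5,200 cap; traveler pays only $5,200 − $1,054.20 = $4,145.80.

$4,145.80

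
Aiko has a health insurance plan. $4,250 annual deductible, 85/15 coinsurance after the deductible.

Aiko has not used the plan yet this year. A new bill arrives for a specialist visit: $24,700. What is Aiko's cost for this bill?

Deductible not yet touched, so the first $4,250 of the bill goes to the deductible.
After the $4,250 deductible portion, $24,700 − $4,250 = $20,450 is subject to coinsurance.
Coinsurance: $20,450 × 15% = $3,067.50.
That puts the patient's cost at $4,250 + $3,067.50 = $7,317.50.

$7,317.50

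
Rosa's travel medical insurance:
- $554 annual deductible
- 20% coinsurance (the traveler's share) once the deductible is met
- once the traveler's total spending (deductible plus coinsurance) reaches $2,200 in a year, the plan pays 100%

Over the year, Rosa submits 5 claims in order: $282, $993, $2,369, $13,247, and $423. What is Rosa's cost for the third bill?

$473.80

#1 ($282): all of it applies to the deductible. Traveler owes $282 (running OOP $282).
#2 ($993): deductible takes $272, $721 remains; traveler's 20% is $144.20. Traveler owes $416.20 (running OOP $698.20).
#3 ($2,369): deductible met; 20% of $2,369 = $473.80. Traveler pays $473.80; OOP now $1,172.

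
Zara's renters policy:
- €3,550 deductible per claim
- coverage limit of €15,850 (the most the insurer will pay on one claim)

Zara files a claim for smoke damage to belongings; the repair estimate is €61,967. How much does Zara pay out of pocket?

After the deductible, €61,967 − €3,550 = €58,417 remains.
€58,417 exceeds the €15,850 limit, so the insurer pays the limit: €15,850.
The tenant bears the rest of the original loss: €61,967 − €15,850 = €46,117.

€46,117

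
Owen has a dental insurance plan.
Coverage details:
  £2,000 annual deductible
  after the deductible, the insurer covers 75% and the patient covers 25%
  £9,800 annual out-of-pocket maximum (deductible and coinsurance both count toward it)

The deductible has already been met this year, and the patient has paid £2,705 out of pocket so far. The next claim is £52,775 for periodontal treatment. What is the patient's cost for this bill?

£7,095

With the deductible met, the entire £52,775 is subject to coinsurance.
Patient's 25% share of £52,775 is £13,193.75.
Year-to-date out-of-pocket would reach £2,705 + £13,193.75 = £15,898.75, above the £9,800 maximum, so the patient pays only £9,800 − £2,705 = £7,095.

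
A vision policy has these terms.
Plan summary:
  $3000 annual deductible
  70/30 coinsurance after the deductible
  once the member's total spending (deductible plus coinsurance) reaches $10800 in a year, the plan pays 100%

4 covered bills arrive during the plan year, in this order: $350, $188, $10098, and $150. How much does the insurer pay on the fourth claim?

$105

Bill 1, $350: all of it applies to the deductible. Member owes $350 (running OOP $350). Plan pays $350 − $350 = $0.
Bill 2, $188: fully absorbed by the deductible. Member pays $188; OOP now $538. Plan pays $188 − $188 = $0.
Bill 3, $10098: $2462 to deductible, leaving $7636; 30% of $7636 = $2290.80. Member owes $4752.80 (running OOP $5290.80). Plan pays $10098 − $4752.80 = $5345.20.
Bill 4, $150: deductible met; 30% of $150 = $45. Member owes $45 (running OOP $5335.80). Plan pays $150 − $45 = $105.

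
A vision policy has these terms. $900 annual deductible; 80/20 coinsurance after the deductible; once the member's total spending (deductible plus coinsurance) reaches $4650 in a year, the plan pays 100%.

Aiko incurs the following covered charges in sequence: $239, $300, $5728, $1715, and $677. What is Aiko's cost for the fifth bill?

$135.40

Claim 1 ($239): fully absorbed by the deductible. Member owes $239 (running OOP $239).
Claim 2 ($300): all of it applies to the deductible. Member pays $300; OOP now $539.
Claim 3 ($5728): $361 to deductible, leaving $5367; coinsurance $5367 × 20% = $1073.40. Cost to member: $1434.40. OOP to date $1973.40.
Claim 4 ($1715): deductible already satisfied, so member's share is 20% × $1715 = $343. Member owes $343 (running OOP $2316.40).
Claim 5 ($677): 20% coinsurance on $677 = $135.40. Cost to member: $135.40. OOP to date $2451.80.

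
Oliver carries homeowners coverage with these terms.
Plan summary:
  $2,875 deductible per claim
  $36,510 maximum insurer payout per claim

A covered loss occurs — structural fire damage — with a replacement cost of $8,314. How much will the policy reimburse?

Less the $2,875 deductible: $8,314 − $2,875 = $5,439.
That's under the $36,510 cap, so the insurer reimburses the full $5,439.

$5,439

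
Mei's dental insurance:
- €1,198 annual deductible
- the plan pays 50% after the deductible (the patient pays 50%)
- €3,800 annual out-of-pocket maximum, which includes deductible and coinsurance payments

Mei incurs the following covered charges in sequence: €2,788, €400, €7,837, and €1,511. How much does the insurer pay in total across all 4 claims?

Claim 1 — €2,788: €1,198 to deductible, leaving €1,590; patient's 50% is €795. Patient owes €1,993 (running OOP €1,993). Plan pays €2,788 − €1,993 = €795.
Claim 2 — €400: deductible met; 50% of €400 = €200. Cost to patient: €200. OOP to date €2,193. Insurer: €400 − €200 = €200.
Claim 3 — €7,837: deductible met; 50% of €7,837 = €3,918.50. OOP would hit €6,111.50 > €3,800, so the cap limits the patient to €3,800 − €2,193 = €1,607. Insurer: €7,837 − €1,607 = €6,230.
Claim 4 — €1,511: 50% coinsurance on €1,511 = €755.50. Adding that to €3,800 gives €4,555.50, past the €3,800 cap; patient pays only €3,800 − €3,800 = €0. Plan pays €1,511 − €0 = €1,511.
Insurer total = bills − patient's total = €12,536 − €3,800 = €8,736.

€8,736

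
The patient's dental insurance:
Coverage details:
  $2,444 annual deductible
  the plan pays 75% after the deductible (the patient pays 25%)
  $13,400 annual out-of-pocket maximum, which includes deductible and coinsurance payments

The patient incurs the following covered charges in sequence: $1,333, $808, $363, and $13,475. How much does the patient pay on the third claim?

$318

#1 ($1,333): entire amount goes to the deductible. Patient pays $1,333; OOP now $1,333.
#2 ($808): fully absorbed by the deductible. Patient pays $808; OOP now $2,141.
#3 ($363): $303 to deductible, leaving $60; coinsurance $60 × 25% = $15. Patient owes $318 (running OOP $2,459).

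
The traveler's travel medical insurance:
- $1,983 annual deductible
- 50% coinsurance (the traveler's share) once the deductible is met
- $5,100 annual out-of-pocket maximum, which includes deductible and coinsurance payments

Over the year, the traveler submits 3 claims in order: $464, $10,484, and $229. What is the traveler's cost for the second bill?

Claim 1 ($464): entire amount goes to the deductible. Traveler owes $464 (running OOP $464).
Claim 2 ($10,484): deductible takes $1,519, $8,965 remains; coinsurance $8,965 × 50% = $4,482.50. Deductible plus coinsurance: $1,519 + $4,482.50 = $6,001.50. OOP would hit $6,465.50 > $5,100, so the cap limits the traveler to $5,100 − $464 = $4,636.

$4,636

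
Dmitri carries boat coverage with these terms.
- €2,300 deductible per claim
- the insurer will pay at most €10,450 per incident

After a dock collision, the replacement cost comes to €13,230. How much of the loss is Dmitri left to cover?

Less the €2,300 deductible: €13,230 − €2,300 = €10,930.
Since €10,930 > €10,450, the payout is capped at €10,450.
Out of pocket: €13,230 − €10,450 = €2,780.

€2,780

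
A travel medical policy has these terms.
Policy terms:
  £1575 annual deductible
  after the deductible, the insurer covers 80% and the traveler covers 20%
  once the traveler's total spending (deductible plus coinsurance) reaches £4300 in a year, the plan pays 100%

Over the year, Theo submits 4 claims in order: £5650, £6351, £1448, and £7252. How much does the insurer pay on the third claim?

Claim 1 — £5650: £1575 to deductible, leaving £4075; 20% of £4075 = £815. Cost to traveler: £2390. OOP to date £2390. Plan pays £5650 − £2390 = £3260.
Claim 2 — £6351: deductible met; 20% of £6351 = £1270.20. Traveler pays £1270.20; OOP now £3660.20. Insurer: £6351 − £1270.20 = £5080.80.
Claim 3 — £1448: deductible already satisfied, so traveler's share is 20% × £1448 = £289.60. Cost to traveler: £289.60. OOP to date £3949.80. Insurer: £1448 − £289.60 = £1158.40.

£1158.40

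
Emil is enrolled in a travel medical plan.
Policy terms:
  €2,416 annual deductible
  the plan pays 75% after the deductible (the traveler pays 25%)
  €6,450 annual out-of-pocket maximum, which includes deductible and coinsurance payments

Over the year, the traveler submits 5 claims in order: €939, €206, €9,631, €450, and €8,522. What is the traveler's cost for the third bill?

#1 (€939): fully absorbed by the deductible. Traveler owes €939 (running OOP €939).
#2 (€206): entire amount goes to the deductible. Traveler pays €206; OOP now €1,145.
#3 (€9,631): €1,271 finishes the deductible; €8,360 goes to coinsurance; 25% of €8,360 = €2,090. Traveler pays €3,361; OOP now €4,506.

€3,361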